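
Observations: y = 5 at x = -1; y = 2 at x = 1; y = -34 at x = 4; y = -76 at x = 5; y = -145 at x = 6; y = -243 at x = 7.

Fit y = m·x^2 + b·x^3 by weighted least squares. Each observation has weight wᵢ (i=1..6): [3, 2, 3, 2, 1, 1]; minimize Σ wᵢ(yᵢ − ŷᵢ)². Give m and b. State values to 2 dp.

m = 1.74, b = -0.96

With design matrix M, MᵀWM = [[5720, 33904]; [33904, 207848]] and MᵀWy = [-22540, -140208]ᵀ.
Determinant 5720·207848 − 33904² = 39409344.
m = ((-22540)·207848 − 33904·(-140208))/39409344 = 2147441/1231542; b = (5720·(-140208) − 33904·(-22540))/39409344 = -45425/47367.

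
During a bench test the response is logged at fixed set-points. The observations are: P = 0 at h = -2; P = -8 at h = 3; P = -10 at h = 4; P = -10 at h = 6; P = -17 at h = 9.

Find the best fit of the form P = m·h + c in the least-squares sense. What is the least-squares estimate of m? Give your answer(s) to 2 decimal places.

m = -1.47

Setting ∂/∂m … = 0 gives: 146·m + 20·c = -277;  20·m + 5·c = -45.
Eliminating c: 5·(row 1) − 20·(row 2) gives 330·m = 5·(-277) − 20·(-45) = -485, so m = -97/66.
Then c = ((-45) − 20·(-97/66))/5 = -103/33.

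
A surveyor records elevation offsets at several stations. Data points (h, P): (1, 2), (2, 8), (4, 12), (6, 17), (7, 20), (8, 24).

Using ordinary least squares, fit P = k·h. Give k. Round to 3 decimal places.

The normal equations are: 170·k = 500.
Hence k = 500 / 170 ≈ 2.94118.

k = 2.941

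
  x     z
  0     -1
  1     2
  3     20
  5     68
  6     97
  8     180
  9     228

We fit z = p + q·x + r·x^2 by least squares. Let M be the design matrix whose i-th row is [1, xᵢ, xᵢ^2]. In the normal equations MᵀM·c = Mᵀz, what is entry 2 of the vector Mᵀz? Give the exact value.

4476

Entry 2 ↔ basis x, so (Mᵀz)_{2} = Σᵢ (x)·zᵢ = (0)·(-1) + (1)·(2) + (3)·(20) + (5)·(68) + (6)·(97) + (8)·(180) + (9)·(228) = 4476.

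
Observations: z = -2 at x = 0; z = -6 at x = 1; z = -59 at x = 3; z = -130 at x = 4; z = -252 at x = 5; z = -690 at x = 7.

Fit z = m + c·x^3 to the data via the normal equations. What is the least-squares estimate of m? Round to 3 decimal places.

With design matrix M, MᵀM = [[6, 560]; [560, 138100]] and Mᵀz = [-1139, -278089]ᵀ.
Determinant 6·138100 − 560² = 515000.
m = ((-1139)·138100 − 560·(-278089))/515000 = -78303/25750; c = (6·(-278089) − 560·(-1139))/515000 = -515347/257500.

m = -3.041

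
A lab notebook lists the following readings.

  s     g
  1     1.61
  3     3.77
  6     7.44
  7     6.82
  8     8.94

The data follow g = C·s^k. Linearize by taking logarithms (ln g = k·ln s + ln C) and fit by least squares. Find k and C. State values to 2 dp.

k = 0.81, C = 1.60

Let Y = ln g. Fitting Y = k·ln s + ln C by least squares:
AᵀA = [[12.5280, 6.9157]; [6.9157, 5]], rhs = [13.3447, 7.9206]ᵀ  (here Σln s = 6.9157, Σ(ln s)² = 12.5280, Σln g = 7.9206, Σln s·ln g = 13.3447).
Solving (det = 14.8127): k = 0.80655, ln C = 0.46854, so C = exp(0.46854) = 1.59767.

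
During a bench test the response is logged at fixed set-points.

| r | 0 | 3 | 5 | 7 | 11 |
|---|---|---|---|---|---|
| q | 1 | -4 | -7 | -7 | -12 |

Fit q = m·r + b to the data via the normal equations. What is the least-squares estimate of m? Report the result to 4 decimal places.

Sums needed: Σr·r = 204, Σr = 26, Σ1 = 5.
For Mᵀq: Σr·q = -228, Σq = -29.
MᵀM·[m, b]ᵀ = Mᵀq becomes [[204, 26]; [26, 5]]·[m, b]ᵀ = [-228, -29]ᵀ.
Eliminating b: 5·(row 1) − 26·(row 2) gives 344·m = 5·(-228) − 26·(-29) = -386, so m = -193/172.
Then b = ((-29) − 26·(-193/172))/5 = 3/86.

m = -1.1221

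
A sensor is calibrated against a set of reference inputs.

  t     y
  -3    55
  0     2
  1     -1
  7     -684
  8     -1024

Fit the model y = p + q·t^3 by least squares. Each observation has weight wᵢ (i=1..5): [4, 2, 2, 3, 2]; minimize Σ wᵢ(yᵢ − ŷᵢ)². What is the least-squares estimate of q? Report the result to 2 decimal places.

q = -2.00

With design matrix M, MᵀWM = [[13, 1947]; [1947, 880153]] and MᵀWy = [-3878, -1758354]ᵀ.
Determinant 13·880153 − 1947² = 7651180.
p = ((-3878)·880153 − 1947·(-1758354))/7651180 = 2570476/1912795; q = (13·(-1758354) − 1947·(-3878))/7651180 = -3827034/1912795.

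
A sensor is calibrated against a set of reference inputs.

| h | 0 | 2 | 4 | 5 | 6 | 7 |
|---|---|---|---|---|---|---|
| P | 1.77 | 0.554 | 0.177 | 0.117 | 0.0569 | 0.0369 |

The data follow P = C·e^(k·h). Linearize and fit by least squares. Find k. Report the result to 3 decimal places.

Let Y = ln P. Fitting Y = k·h + ln C by least squares:
Σh = 24.0000, Σ(h)² = 130.0000, Σln P = -10.0628, Σh·ln P = -59.1311.
Normal system: [[130.0000, 24.0000]; [24.0000, 6]]·[k, ln C]ᵀ = [-59.1311, -10.0628]ᵀ.
Solving (det = 204.0000): k = -0.55529, ln C = 0.54403.

k = -0.555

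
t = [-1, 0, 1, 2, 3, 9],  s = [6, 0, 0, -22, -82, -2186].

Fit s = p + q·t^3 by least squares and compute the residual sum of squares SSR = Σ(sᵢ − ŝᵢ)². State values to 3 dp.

SSR = 13.125

XᵀX·[p, q]ᵀ = Xᵀs reads: 6·p + 764·q = -2284;  764·p + 532236·q = -1595990.
Δ = 6·532236 − 764² = 2609720.
p = ((-2284)·532236 − 764·(-1595990))/2609720 = 463667/326215; q = (6·(-1595990) − 764·(-2284))/2609720 = -1957741/652430.
Residuals: 205901/130486, -463667/326215, 1030407/652430, 190567/326215, -1567587/652430, 10775/130486; SSR = 4281733/326215.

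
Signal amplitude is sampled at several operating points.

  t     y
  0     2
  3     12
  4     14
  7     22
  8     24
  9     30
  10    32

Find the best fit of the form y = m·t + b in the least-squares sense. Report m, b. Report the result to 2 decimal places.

Forming XᵀX = [[319, 41]; [41, 7]] and Xᵀy = [1028, 136]ᵀ gives XᵀX·[m, b]ᵀ = Xᵀy.
Eliminating b: 7·(row 1) − 41·(row 2) gives 552·m = 7·1028 − 41·136 = 1620, so m = 135/46.
Then b = (136 − 41·(135/46))/7 = 103/46.

m = 2.93, b = 2.24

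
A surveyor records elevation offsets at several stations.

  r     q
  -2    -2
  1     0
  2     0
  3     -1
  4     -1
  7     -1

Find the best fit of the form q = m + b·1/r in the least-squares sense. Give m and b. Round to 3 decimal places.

Normal-equation sums: Σ1 = 6, Σ1/r = 145/84, Σ1/r·1/r = 11953/7056.
For Xᵀq: Σq = -5, Σ1/r·q = 23/84.
So XᵀX·[m, b]ᵀ = Xᵀq: [[6, 145/84]; [145/84, 11953/7056]]·[m, b]ᵀ = [-5, 23/84]ᵀ.
Eliminating b: (11953/7056)·(row 1) − (145/84)·(row 2) gives (50693/7056)·m = (11953/7056)·(-5) − (145/84)·(23/84) = -15775/1764, so m = -63100/50693.
Then b = ((23/84) − (145/84)·(-63100/50693))/(11953/7056) = 72492/50693.

m = -1.245, b = 1.430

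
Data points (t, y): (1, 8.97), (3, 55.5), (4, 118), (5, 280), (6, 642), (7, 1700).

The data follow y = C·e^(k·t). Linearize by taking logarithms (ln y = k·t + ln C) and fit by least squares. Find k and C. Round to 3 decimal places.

Taking logs, ln y = k·t + ln C, so regress ln y on t.
Σt = 26.0000, Σ(t)² = 136.0000, Σln y = 30.5187, Σt·ln y = 152.3559.
Equations: 136.0000·k + 26.0000·ln C = 152.3559;  26.0000·k + 6·ln C = 30.5187.
Solving (det = 140.0000): k = 0.86178, ln C = 1.35208, so C = exp(1.35208) = 3.86545.

k = 0.862, C = 3.865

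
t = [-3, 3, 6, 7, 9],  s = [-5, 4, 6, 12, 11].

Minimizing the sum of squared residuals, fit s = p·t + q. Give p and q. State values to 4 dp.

The normal system AᵀA·[p, q]ᵀ = Aᵀs is [[184, 22]; [22, 5]]·[p, q]ᵀ = [246, 28]ᵀ.
det = 184·5 − 22² = 436.
p = (246·5 − 22·28)/436 = 307/218; q = (184·28 − 22·246)/436 = -65/109.

p = 1.4083, q = -0.5963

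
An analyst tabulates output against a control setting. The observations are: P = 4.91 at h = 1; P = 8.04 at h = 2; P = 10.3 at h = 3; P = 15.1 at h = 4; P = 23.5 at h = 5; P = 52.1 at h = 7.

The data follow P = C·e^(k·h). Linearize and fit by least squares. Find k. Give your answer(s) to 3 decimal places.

With ln Pᵢ as the transformed response and hᵢ as the regressor:
Σh = 22.0000, Σ(h)² = 104.0000, Σln P = 15.8327, Σh·ln P = 67.0725.
Equations: 104.0000·k + 22.0000·ln C = 67.0725;  22.0000·k + 6·ln C = 15.8327.
Slope k = (n·Σh·ln P − Σh·Σln P)/(n·Σ(h)² − (Σh)²) = (6·67.0725 − 22.0000·15.8327)/140.0000 = 0.38654; ln C = (Σln P − k·Σh)/n = 1.22148.

k = 0.387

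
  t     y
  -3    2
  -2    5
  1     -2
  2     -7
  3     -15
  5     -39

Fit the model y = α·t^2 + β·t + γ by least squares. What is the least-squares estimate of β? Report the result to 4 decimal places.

β = -2.9655

The normal equations are: 820·α + 126·β + 52·γ = -1102;  126·α + 52·β + 6·γ = -272;  52·α + 6·β + 6·γ = -56.
(Σt^2·t^2 = 820, Σt^2·t = 126, Σt^2 = 52, Σt·t = 52, Σt = 6, Σ1 = 6, Σt^2·y = -1102, Σt·y = -272, Σy = -56.)
Row-reducing yields α = -9287/8635, β = -25607/8635, γ = 25501/8635.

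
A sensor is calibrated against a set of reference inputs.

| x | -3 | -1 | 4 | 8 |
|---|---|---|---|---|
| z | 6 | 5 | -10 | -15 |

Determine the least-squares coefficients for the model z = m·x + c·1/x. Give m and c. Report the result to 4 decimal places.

m = -1.8909, c = -3.2049

The normal system AᵀA·[m, c]ᵀ = Aᵀz is [[90, 4]; [4, 685/576]]·[m, c]ᵀ = [-183, -91/8]ᵀ.
det = 90·(685/576) − 4² = 2913/32.
m = ((-183)·(685/576) − 4·(-91/8))/(2913/32) = -33049/17478; c = (90·(-91/8) − 4·(-183))/(2913/32) = -3112/971.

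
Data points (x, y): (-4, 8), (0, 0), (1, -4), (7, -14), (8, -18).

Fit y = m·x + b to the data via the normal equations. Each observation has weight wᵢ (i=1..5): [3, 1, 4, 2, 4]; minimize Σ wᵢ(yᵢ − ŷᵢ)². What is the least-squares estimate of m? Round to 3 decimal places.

m = -2.094

Entries of MᵀWM: Σwᵢ·x·x = 406, Σwᵢ·x = 38, Σwᵢ·1 = 14.
And Σwᵢ·x·y = -884, Σwᵢ·y = -92.
Eliminating b: 14·(row 1) − 38·(row 2) gives 4240·m = 14·(-884) − 38·(-92) = -8880, so m = -111/53.
Then b = ((-92) − 38·(-111/53))/14 = -47/53.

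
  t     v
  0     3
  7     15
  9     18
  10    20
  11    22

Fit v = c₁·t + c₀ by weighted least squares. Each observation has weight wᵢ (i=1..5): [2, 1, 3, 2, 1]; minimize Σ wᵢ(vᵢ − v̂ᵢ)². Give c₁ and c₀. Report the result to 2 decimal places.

Forming AᵀWA = [[613, 65]; [65, 9]] and AᵀWv = [1233, 137]ᵀ gives AᵀWA·[c₁, c₀]ᵀ = AᵀWv.
Eliminating c₀: 9·(row 1) − 65·(row 2) gives 1292·c₁ = 9·1233 − 65·137 = 2192, so c₁ = 548/323.
Then c₀ = (137 − 65·(548/323))/9 = 959/323.

c₁ = 1.70, c₀ = 2.97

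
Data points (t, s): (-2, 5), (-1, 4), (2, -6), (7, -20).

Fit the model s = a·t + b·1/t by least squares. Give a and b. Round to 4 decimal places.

The normal system AᵀA·[a, b]ᵀ = Aᵀs is [[58, 4]; [4, 149/98]]·[a, b]ᵀ = [-166, -173/14]ᵀ.
det = 58·(149/98) − 4² = 3537/49.
a = ((-166)·(149/98) − 4·(-173/14))/(3537/49) = -1105/393; b = (58·(-173/14) − 4·(-166))/(3537/49) = -287/393.

a = -2.8117, b = -0.7303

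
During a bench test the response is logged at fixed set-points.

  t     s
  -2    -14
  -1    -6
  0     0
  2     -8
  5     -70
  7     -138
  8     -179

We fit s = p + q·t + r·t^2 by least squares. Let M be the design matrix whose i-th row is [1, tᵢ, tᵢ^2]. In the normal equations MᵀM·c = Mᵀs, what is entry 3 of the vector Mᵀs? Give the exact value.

Entry 3 ↔ basis t^2, so (Mᵀs)_{3} = Σᵢ (t^2)·sᵢ = (4)·(-14) + (1)·(-6) + (0)·(0) + (4)·(-8) + (25)·(-70) + (49)·(-138) + (64)·(-179) = -20062.

-20062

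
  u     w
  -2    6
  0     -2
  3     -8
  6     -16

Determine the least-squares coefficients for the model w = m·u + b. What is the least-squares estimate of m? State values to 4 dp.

m = -2.6395

Forming AᵀA = [[49, 7]; [7, 4]] and Aᵀw = [-132, -20]ᵀ gives AᵀA·[m, b]ᵀ = Aᵀw.
Determinant 49·4 − 7² = 147.
m = ((-132)·4 − 7·(-20))/147 = -388/147; b = (49·(-20) − 7·(-132))/147 = -8/21.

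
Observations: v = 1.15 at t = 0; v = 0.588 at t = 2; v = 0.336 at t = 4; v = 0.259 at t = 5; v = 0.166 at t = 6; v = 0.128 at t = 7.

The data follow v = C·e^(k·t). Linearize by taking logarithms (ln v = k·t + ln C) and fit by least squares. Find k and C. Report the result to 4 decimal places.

With ln vᵢ as the transformed response and tᵢ as the regressor:
XᵀX = [[130.0000, 24.0000]; [24.0000, 6]], rhs = [-37.3439, -6.6843]ᵀ  (here Σt = 24.0000, Σ(t)² = 130.0000, Σln v = -6.6843, Σt·ln v = -37.3439).
Solving (det = 204.0000): k = -0.31196, ln C = 0.13378, so C = exp(0.13378) = 1.14315.

k = -0.3120, C = 1.1431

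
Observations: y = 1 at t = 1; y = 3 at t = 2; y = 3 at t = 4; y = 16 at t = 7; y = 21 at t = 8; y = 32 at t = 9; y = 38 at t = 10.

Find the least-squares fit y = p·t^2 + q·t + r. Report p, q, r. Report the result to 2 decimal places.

p = 0.59, q = -2.38, r = 3.76

Normal-equation sums: Σt^2·t^2 = 23331, Σt^2·t = 2657, Σt^2 = 315, Σt·t = 315, Σt = 41, Σ1 = 7.
Moment sums: Σt^2·y = 8581, Σt·y = 967, Σy = 114.
XᵀX·[p, q, r]ᵀ = Xᵀy becomes [[23331, 2657, 315]; [2657, 315, 41]; [315, 41, 7]]·[p, q, r]ᵀ = [8581, 967, 114]ᵀ.
Row-reducing yields p = 87/148, q = -88/37, r = 557/148.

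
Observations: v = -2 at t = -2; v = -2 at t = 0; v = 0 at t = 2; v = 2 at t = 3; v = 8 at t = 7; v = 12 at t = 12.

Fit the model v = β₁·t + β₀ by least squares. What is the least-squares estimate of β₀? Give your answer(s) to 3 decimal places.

β₀ = -1.082

The normal equations are: 210·β₁ + 22·β₀ = 210;  22·β₁ + 6·β₀ = 18.
(Σt·t = 210, Σt = 22, Σ1 = 6, Σt·v = 210, Σv = 18.)
det = 210·6 − 22² = 776.
β₁ = (210·6 − 22·18)/776 = 108/97; β₀ = (210·18 − 22·210)/776 = -105/97.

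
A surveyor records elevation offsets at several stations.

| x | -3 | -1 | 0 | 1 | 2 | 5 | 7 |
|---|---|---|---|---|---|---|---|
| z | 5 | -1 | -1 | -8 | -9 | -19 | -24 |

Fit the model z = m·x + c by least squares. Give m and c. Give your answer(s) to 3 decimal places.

Normal-equation sums: Σx·x = 89, Σx = 11, Σ1 = 7.
And Σx·z = -303, Σz = -57.
So MᵀM·[m, c]ᵀ = Mᵀz: [[89, 11]; [11, 7]]·[m, c]ᵀ = [-303, -57]ᵀ.
Δ = 89·7 − 11² = 502.
m = ((-303)·7 − 11·(-57))/502 = -747/251; c = (89·(-57) − 11·(-303))/502 = -870/251.

m = -2.976, c = -3.466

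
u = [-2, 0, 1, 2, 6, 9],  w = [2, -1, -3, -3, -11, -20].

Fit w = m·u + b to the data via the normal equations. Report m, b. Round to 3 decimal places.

m = -1.956, b = -0.784

Setting ∂/∂m … = 0 gives: 126·m + 16·b = -259;  16·m + 6·b = -36.
(Σu·u = 126, Σu = 16, Σ1 = 6, Σu·w = -259, Σw = -36.)
det = 126·6 − 16² = 500.
m = ((-259)·6 − 16·(-36))/500 = -489/250; b = (126·(-36) − 16·(-259))/500 = -98/125.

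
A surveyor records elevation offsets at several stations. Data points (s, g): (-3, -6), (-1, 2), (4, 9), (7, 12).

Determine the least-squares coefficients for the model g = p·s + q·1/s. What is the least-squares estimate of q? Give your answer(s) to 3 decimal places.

q = -3.354

The normal equations are: 75·p + 4·q = 136;  4·p + (8425/7056)·q = 111/28.
Determinant 75·(8425/7056) − 4² = 172993/2352.
p = (136·(8425/7056) − 4·(111/28))/(172993/2352) = 1033912/518979; q = (75·(111/28) − 4·136)/(172993/2352) = -580188/172993.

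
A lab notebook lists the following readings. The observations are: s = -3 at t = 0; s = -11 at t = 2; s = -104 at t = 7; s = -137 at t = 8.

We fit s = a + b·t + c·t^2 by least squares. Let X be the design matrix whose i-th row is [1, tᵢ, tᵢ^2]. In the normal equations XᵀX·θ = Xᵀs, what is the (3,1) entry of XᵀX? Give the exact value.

Row 3 ↔ basis t^2, column 1 ↔ basis 1, so (XᵀX)_{3,1} = Σᵢ t^2 = (0)·(1) + (4)·(1) + (49)·(1) + (64)·(1) = 117.

117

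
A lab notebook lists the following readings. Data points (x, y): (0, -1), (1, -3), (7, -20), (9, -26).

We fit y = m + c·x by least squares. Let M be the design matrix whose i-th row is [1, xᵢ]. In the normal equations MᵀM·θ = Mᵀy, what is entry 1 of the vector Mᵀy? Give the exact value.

Entry 1 ↔ basis 1, so (Mᵀy)_{1} = Σᵢ yᵢ = (1)·(-1) + (1)·(-3) + (1)·(-20) + (1)·(-26) = -50.

-50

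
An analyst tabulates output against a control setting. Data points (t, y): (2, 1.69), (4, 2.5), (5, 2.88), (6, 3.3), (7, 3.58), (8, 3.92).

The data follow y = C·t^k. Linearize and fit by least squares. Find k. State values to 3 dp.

k = 0.609

Let Y = ln y. Fitting Y = k·ln t + ln C by least squares:
Σln t = 9.5060, Σ(ln t)² = 16.3136, Σln y = 6.3342, Σln t·ln y = 10.7981.
Normal system: [[16.3136, 9.5060]; [9.5060, 6]]·[k, ln C]ᵀ = [10.7981, 6.3342]ᵀ.
Solving (det = 7.5177): k = 0.60866, ln C = 0.09137.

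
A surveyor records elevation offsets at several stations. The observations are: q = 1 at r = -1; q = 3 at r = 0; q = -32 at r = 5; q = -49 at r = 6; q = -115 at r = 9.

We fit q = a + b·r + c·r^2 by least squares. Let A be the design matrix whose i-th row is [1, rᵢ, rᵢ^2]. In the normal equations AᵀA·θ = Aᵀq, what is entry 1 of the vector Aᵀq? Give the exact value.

Entry 1 ↔ basis 1, so (Aᵀq)_{1} = Σᵢ qᵢ = (1)·(1) + (1)·(3) + (1)·(-32) + (1)·(-49) + (1)·(-115) = -192.

-192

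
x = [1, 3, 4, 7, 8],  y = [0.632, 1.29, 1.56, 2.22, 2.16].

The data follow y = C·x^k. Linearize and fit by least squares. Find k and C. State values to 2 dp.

k = 0.61, C = 0.65

With ln yᵢ as the transformed response and ln xᵢ as the regressor:
XᵀX = [[11.2394, 6.5103]; [6.5103, 5]], rhs = [4.0495, 1.8081]ᵀ  (here Σln x = 6.5103, Σ(ln x)² = 11.2394, Σln y = 1.8081, Σln x·ln y = 4.0495).
Solving (det = 13.8136): k = 0.61363, ln C = -0.43736, so C = exp(-0.43736) = 0.64574.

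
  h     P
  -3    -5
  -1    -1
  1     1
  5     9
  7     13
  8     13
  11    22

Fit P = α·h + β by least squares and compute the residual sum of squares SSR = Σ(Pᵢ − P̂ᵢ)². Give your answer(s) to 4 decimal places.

Setting ∂/∂α … = 0 gives: 270·α + 28·β = 499;  28·α + 7·β = 52.
Eliminating β: 7·(row 1) − 28·(row 2) gives 1106·α = 7·499 − 28·52 = 2037, so α = 291/158.
Then β = (52 − 28·(291/158))/7 = 34/553.
Residuals: 513/1106, 863/1106, -999/1106, -299/1106, 51/1106, -993/553, 1857/1106; SSR = 8581/1106.

SSR = 7.7586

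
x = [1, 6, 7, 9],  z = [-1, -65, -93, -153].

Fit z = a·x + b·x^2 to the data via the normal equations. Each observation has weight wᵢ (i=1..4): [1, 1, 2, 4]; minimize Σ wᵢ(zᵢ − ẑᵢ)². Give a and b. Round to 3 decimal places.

a = 0.614, b = -1.959

With design matrix A, AᵀWA = [[459, 3819]; [3819, 32343]] and AᵀWz = [-7201, -61027]ᵀ.
Eliminating b: 32343·(row 1) − 3819·(row 2) gives 260676·a = 32343·(-7201) − 3819·(-61027) = 160170, so a = 26695/43446.
Then b = ((-61027) − 3819·(26695/43446))/32343 = -85129/43446.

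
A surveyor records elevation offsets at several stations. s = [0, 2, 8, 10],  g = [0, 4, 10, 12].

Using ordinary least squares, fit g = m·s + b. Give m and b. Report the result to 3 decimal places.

Compute the Gram sums: Σs·s = 168, Σs = 20, Σ1 = 4.
Moment sums: Σs·g = 208, Σg = 26.
So MᵀM·[m, b]ᵀ = Mᵀg: [[168, 20]; [20, 4]]·[m, b]ᵀ = [208, 26]ᵀ.
Δ = 168·4 − 20² = 272.
m = (208·4 − 20·26)/272 = 39/34; b = (168·26 − 20·208)/272 = 13/17.

m = 1.147, b = 0.765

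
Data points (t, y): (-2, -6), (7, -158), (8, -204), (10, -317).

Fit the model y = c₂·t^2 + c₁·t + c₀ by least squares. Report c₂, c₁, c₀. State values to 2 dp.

c₂ = -3.02, c₁ = -1.73, c₀ = 2.61

The normal equations are: 16513·c₂ + 1847·c₁ + 217·c₀ = -52522;  1847·c₂ + 217·c₁ + 23·c₀ = -5896;  217·c₂ + 23·c₁ + 4·c₀ = -685.
(Σt^2·t^2 = 16513, Σt^2·t = 1847, Σt^2 = 217, Σt·t = 217, Σt = 23, Σ1 = 4, Σt^2·y = -52522, Σt·y = -5896, Σy = -685.)
Inverting the 3×3 Gram matrix, [c₂, c₁, c₀]ᵀ = [-85961/28452, -16423/9484, 18569/7113]ᵀ.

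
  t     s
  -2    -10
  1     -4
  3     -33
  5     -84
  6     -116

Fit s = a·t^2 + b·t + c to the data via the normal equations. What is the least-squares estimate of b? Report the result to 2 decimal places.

b = -1.55

Entries of XᵀX: Σt^2·t^2 = 2019, Σt^2·t = 361, Σt^2 = 75, Σt·t = 75, Σt = 13, Σ1 = 5.
Moment sums: Σt^2·s = -6617, Σt·s = -1199, Σs = -247.
So XᵀX·[a, b, c]ᵀ = Xᵀs: [[2019, 361, 75]; [361, 75, 13]; [75, 13, 5]]·[a, b, c]ᵀ = [-6617, -1199, -247]ᵀ.
Inverting the 3×3 Gram matrix, [a, b, c]ᵀ = [-8608/2899, -4496/2899, -2401/2899]ᵀ.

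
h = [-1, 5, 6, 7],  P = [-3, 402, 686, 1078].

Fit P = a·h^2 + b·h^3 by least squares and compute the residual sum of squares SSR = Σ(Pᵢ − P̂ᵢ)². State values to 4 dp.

Forming AᵀA = [[4323, 27707]; [27707, 179931]] and AᵀP = [87565, 568183]ᵀ gives AᵀA·[a, b]ᵀ = AᵀP.
det = 4323·179931 − 27707² = 10163864.
a = (87565·179931 − 27707·568183)/10163864 = 6505817/5081932; b = (4323·568183 − 27707·87565)/10163864 = 15045827/5081932.
Residuals: -3352893/2540966, -109284/1270483, 524327/1270483, -590499/2540966; SSR = 5013065/2540966.

SSR = 1.9729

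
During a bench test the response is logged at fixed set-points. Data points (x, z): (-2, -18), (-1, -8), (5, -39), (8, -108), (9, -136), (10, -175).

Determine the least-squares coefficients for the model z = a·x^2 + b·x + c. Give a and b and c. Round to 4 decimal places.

Compute the Gram sums: Σx^2·x^2 = 21299, Σx^2·x = 2357, Σx^2 = 275, Σx·x = 275, Σx = 29, Σ1 = 6.
And Σx^2·z = -36483, Σx·z = -3989, Σz = -484.
AᵀA·[a, b, c]ᵀ = Aᵀz becomes [[21299, 2357, 275]; [2357, 275, 29]; [275, 29, 6]]·[a, b, c]ᵀ = [-36483, -3989, -484]ᵀ.
Inverting the 3×3 Gram matrix, [a, b, c]ᵀ = [-174367/86934, 265573/86934, -50743/14489]ᵀ.

a = -2.0057, b = 3.0549, c = -3.5022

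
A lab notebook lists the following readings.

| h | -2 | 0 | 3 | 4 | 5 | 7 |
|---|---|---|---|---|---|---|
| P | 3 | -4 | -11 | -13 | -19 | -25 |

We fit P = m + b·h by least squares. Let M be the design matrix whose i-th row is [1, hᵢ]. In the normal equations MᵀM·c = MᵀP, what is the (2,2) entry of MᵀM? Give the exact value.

Row 2 ↔ basis h, column 2 ↔ basis h, so (MᵀM)_{2,2} = Σᵢ (h)·(h) = (-2)·(-2) + (0)·(0) + (3)·(3) + (4)·(4) + (5)·(5) + (7)·(7) = 103.

103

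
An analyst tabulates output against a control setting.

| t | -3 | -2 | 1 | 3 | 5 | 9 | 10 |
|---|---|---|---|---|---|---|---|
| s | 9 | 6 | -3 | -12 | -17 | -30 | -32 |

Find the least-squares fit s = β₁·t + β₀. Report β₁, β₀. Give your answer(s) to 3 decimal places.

XᵀX·[β₁, β₀]ᵀ = Xᵀs reads: 229·β₁ + 23·β₀ = -753;  23·β₁ + 7·β₀ = -79.
(Σt·t = 229, Σt = 23, Σ1 = 7, Σt·s = -753, Σs = -79.)
Determinant 229·7 − 23² = 1074.
β₁ = ((-753)·7 − 23·(-79))/1074 = -1727/537; β₀ = (229·(-79) − 23·(-753))/1074 = -386/537.

β₁ = -3.216, β₀ = -0.719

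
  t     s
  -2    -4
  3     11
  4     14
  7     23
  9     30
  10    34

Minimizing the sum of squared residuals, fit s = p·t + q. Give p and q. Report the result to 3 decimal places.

Normal-equation sums: Σt·t = 259, Σt = 31, Σ1 = 6.
Right-hand side: Σt·s = 868, Σs = 108.
Eliminating q: 6·(row 1) − 31·(row 2) gives 593·p = 6·868 − 31·108 = 1860, so p = 1860/593.
Then q = (108 − 31·(1860/593))/6 = 1064/593.

p = 3.137, q = 1.794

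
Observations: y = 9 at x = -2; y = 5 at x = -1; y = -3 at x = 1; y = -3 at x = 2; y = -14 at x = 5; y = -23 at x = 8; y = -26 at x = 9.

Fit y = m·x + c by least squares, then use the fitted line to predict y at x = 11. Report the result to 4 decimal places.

ŷ = -32.4613

From the data, Σx·x = 180, Σx = 22, Σ1 = 7.
And Σx·y = -520, Σy = -55.
Normal equations: [[180, 22]; [22, 7]]·[m, c]ᵀ = [-520, -55]ᵀ.
det = 180·7 − 22² = 776.
m = ((-520)·7 − 22·(-55))/776 = -1215/388; c = (180·(-55) − 22·(-520))/776 = 385/194.
At x = 11: ŷ = (-1215/388)·(11) + (385/194)·(1) = -12595/388.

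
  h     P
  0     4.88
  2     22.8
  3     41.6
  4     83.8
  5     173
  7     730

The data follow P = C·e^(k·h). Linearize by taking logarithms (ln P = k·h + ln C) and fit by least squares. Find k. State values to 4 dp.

k = 0.7091

With ln Pᵢ as the transformed response and hᵢ as the regressor:
AᵀA = [[103.0000, 21.0000]; [21.0000, 6]], rhs = [107.0693, 24.6148]ᵀ  (here Σh = 21.0000, Σ(h)² = 103.0000, Σln P = 24.6148, Σh·ln P = 107.0693).
Solving (det = 177.0000): k = 0.70907, ln C = 1.62071.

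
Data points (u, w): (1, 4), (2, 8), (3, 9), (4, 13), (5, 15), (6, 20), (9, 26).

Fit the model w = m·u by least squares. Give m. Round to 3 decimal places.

m = 3.070

Compute the Gram sums: Σu·u = 172.
And Σu·w = 528.
m = 528/172 = 3.06977.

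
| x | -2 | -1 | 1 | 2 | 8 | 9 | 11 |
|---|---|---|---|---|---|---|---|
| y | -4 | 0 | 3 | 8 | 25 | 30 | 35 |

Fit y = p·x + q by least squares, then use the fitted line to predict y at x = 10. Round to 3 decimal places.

ŷ = 31.930

The normal equations are: 276·p + 28·q = 882;  28·p + 7·q = 97.
Eliminating q: 7·(row 1) − 28·(row 2) gives 1148·p = 7·882 − 28·97 = 3458, so p = 247/82.
Then q = (97 − 28·(247/82))/7 = 519/287.
At x = 10: ŷ = (247/82)·(10) + (519/287)·(1) = 9164/287.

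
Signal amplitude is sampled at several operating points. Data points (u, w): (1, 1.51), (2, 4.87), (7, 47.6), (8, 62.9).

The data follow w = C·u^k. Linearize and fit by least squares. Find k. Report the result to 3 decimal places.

Let Y = ln w. Fitting Y = k·ln u + ln C by least squares:
Σln u = 4.7185, Σ(ln u)² = 8.5911, Σln w = 9.9996, Σln u·ln w = 17.2261.
Equations: 8.5911·k + 4.7185·ln C = 17.2261;  4.7185·k + 4·ln C = 9.9996.
Slope k = (n·Σln u·ln w − Σln u·Σln w)/(n·Σ(ln u)² − (Σln u)²) = (4·17.2261 − 4.7185·9.9996)/12.1002 = 1.79515; ln C = (Σln w − k·Σln u)/n = 0.38230.

k = 1.795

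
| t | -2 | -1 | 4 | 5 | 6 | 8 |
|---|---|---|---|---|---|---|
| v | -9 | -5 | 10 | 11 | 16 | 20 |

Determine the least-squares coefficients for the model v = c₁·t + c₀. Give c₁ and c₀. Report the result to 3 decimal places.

c₁ = 2.908, c₀ = -2.525

AᵀA·[c₁, c₀]ᵀ = Aᵀv reads: 146·c₁ + 20·c₀ = 374;  20·c₁ + 6·c₀ = 43.
Δ = 146·6 − 20² = 476.
c₁ = (374·6 − 20·43)/476 = 346/119; c₀ = (146·43 − 20·374)/476 = -601/238.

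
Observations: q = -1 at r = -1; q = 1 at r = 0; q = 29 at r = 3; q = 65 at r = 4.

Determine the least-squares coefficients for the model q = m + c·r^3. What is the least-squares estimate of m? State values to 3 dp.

m = 0.775

Entries of XᵀX: Σ1 = 4, Σr^3 = 90, Σr^3·r^3 = 4826.
And Σq = 94, Σr^3·q = 4944.
Δ = 4·4826 − 90² = 11204.
m = (94·4826 − 90·4944)/11204 = 2171/2801; c = (4·4944 − 90·94)/11204 = 2829/2801.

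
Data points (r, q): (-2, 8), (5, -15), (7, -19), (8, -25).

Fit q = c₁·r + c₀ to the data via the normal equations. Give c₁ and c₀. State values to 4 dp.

Forming MᵀM = [[142, 18]; [18, 4]] and Mᵀq = [-424, -51]ᵀ gives MᵀM·[c₁, c₀]ᵀ = Mᵀq.
Determinant 142·4 − 18² = 244.
c₁ = ((-424)·4 − 18·(-51))/244 = -389/122; c₀ = (142·(-51) − 18·(-424))/244 = 195/122.

c₁ = -3.1885, c₀ = 1.5984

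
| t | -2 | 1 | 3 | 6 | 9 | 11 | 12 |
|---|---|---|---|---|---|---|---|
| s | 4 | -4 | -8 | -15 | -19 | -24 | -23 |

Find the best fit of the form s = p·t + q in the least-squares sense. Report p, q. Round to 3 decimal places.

Normal-equation sums: Σt·t = 396, Σt = 40, Σ1 = 7.
Right-hand side: Σt·s = -837, Σs = -89.
Normal equations: [[396, 40]; [40, 7]]·[p, q]ᵀ = [-837, -89]ᵀ.
det = 396·7 − 40² = 1172.
p = ((-837)·7 − 40·(-89))/1172 = -2299/1172; q = (396·(-89) − 40·(-837))/1172 = -441/293.

p = -1.962, q = -1.505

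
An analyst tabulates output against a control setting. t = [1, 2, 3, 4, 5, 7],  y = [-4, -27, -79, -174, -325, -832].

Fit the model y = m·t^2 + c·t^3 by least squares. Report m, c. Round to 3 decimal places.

m = -2.813, c = -2.025

With design matrix X, XᵀX = [[3380, 21232]; [21232, 138164]] and Xᵀy = [-52500, -339490]ᵀ.
Δ = 3380·138164 − 21232² = 16196496.
m = ((-52500)·138164 − 21232·(-339490))/16196496 = -2847395/1012281; c = (3380·(-339490) − 21232·(-52500))/16196496 = -4099525/2024562.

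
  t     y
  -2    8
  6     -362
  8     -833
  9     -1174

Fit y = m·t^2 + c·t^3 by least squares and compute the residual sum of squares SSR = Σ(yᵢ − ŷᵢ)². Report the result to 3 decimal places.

SSR = 0.682

From the data, Σt^2·t^2 = 11969, Σt^2·t^3 = 99561, Σt^3·t^3 = 840305.
For Aᵀy: Σt^2·y = -161406, Σt^3·y = -1360598.
AᵀA·[m, c]ᵀ = Aᵀy becomes [[11969, 99561]; [99561, 840305]]·[m, c]ᵀ = [-161406, -1360598]ᵀ.
Δ = 11969·840305 − 99561² = 145217824.
m = ((-161406)·840305 − 99561·(-1360598))/145217824 = -20971419/18152228; c = (11969·(-1360598) − 99561·(-161406))/145217824 = -26906837/18152228.
Residuals: 3462201/4538057, -1064665/4538057, -583641/4538057, 763360/4538057; SSR = 3094651/4538057.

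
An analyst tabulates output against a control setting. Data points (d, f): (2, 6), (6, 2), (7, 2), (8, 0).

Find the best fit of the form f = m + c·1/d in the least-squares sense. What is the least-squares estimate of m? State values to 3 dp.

m = -0.639

Setting ∂/∂m … = 0 gives: 4·m + (157/168)·c = 10;  (157/168)·m + (8857/28224)·c = 76/21.
Determinant 4·(8857/28224) − (157/168)² = 3593/9408.
m = (10·(8857/28224) − (157/168)·(76/21))/(3593/9408) = -6886/10779; c = (4·(76/21) − (157/168)·10)/(3593/9408) = 48272/3593.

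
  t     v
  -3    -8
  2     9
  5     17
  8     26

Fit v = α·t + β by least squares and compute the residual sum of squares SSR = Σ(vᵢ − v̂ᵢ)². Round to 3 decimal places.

SSR = 1.621

Normal-equation sums: Σt·t = 102, Σt = 12, Σ1 = 4.
And Σt·v = 335, Σv = 44.
Δ = 102·4 − 12² = 264.
α = (335·4 − 12·44)/264 = 203/66; β = (102·44 − 12·335)/264 = 39/22.
Residuals: -6/11, 71/66, -5/33, -25/66; SSR = 107/66.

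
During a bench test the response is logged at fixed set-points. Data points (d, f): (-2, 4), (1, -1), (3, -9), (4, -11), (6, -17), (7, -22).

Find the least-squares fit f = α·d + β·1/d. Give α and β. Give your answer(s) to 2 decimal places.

α = -3.05, β = 2.42

The normal equations are: 115·α + 6·β = -336;  6·α + (10385/7056)·β = -1237/84.
(Σd·d = 115, Σd·1/d = 6, Σ1/d·1/d = 10385/7056, Σd·f = -336, Σ1/d·f = -1237/84.)
det = 115·(10385/7056) − 6² = 940259/7056.
α = ((-336)·(10385/7056) − 6·(-1237/84))/(940259/7056) = -2865912/940259; β = (115·(-1237/84) − 6·(-336))/(940259/7056) = 2275476/940259.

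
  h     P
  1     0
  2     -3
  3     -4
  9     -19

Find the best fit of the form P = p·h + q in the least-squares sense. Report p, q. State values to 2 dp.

p = -2.36, q = 2.35

Entries of XᵀX: Σh·h = 95, Σh = 15, Σ1 = 4.
For XᵀP: Σh·P = -189, ΣP = -26.
So XᵀX·[p, q]ᵀ = XᵀP: [[95, 15]; [15, 4]]·[p, q]ᵀ = [-189, -26]ᵀ.
Δ = 95·4 − 15² = 155.
p = ((-189)·4 − 15·(-26))/155 = -366/155; q = (95·(-26) − 15·(-189))/155 = 73/31.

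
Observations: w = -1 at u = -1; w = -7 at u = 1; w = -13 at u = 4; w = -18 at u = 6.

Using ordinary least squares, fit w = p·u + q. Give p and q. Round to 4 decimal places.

Normal-equation sums: Σu·u = 54, Σu = 10, Σ1 = 4.
For Mᵀw: Σu·w = -166, Σw = -39.
Normal equations: [[54, 10]; [10, 4]]·[p, q]ᵀ = [-166, -39]ᵀ.
Determinant 54·4 − 10² = 116.
p = ((-166)·4 − 10·(-39))/116 = -137/58; q = (54·(-39) − 10·(-166))/116 = -223/58.

p = -2.3621, q = -3.8448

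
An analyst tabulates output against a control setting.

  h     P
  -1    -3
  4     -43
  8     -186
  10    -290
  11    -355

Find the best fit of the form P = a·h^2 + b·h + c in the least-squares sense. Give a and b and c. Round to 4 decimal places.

Compute the Gram sums: Σh^2·h^2 = 28994, Σh^2·h = 2906, Σh^2 = 302, Σh·h = 302, Σh = 32, Σ1 = 5.
Moment sums: Σh^2·P = -84550, Σh·P = -8462, ΣP = -877.
So AᵀA·[a, b, c]ᵀ = AᵀP: [[28994, 2906, 302]; [2906, 302, 32]; [302, 32, 5]]·[a, b, c]ᵀ = [-84550, -8462, -877]ᵀ.
Row-reducing yields a = -123607/40872, b = 13175/13624, c = 21977/20436.

a = -3.0242, b = 0.9670, c = 1.0754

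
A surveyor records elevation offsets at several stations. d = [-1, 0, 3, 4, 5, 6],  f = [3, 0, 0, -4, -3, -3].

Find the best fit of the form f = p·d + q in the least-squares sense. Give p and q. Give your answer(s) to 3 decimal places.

p = -0.828, q = 1.180

XᵀX·[p, q]ᵀ = Xᵀf reads: 87·p + 17·q = -52;  17·p + 6·q = -7.
(Σd·d = 87, Σd = 17, Σ1 = 6, Σd·f = -52, Σf = -7.)
Determinant 87·6 − 17² = 233.
p = ((-52)·6 − 17·(-7))/233 = -193/233; q = (87·(-7) − 17·(-52))/233 = 275/233.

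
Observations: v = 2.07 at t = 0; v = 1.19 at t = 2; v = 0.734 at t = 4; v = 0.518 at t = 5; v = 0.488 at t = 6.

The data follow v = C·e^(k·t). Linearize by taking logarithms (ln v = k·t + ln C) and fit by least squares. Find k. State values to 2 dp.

With ln vᵢ as the transformed response and tᵢ as the regressor:
Σt = 17.0000, Σ(t)² = 81.0000, Σln v = -0.7830, Σt·ln v = -8.4826.
Equations: 81.0000·k + 17.0000·ln C = -8.4826;  17.0000·k + 5·ln C = -0.7830.
Slope k = (n·Σt·ln v − Σt·Σln v)/(n·Σ(t)² − (Σt)²) = (5·-8.4826 − 17.0000·-0.7830)/116.0000 = -0.25089; ln C = (Σln v − k·Σt)/n = 0.69642.

k = -0.25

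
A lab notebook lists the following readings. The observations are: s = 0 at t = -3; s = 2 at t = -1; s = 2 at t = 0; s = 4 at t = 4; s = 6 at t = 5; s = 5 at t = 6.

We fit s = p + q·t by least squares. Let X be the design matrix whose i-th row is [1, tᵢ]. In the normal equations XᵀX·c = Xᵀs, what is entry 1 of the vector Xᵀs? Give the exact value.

19

Entry 1 ↔ basis 1, so (Xᵀs)_{1} = Σᵢ sᵢ = (1)·(0) + (1)·(2) + (1)·(2) + (1)·(4) + (1)·(6) + (1)·(5) = 19.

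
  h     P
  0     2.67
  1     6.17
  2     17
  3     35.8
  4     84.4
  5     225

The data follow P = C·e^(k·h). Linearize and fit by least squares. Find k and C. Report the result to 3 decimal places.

k = 0.879, C = 2.665

Let Y = ln P. Fitting Y = k·h + ln C by least squares:
Σh = 15.0000, Σ(h)² = 55.0000, Σln P = 19.0646, Σh·ln P = 63.0427.
Equations: 55.0000·k + 15.0000·ln C = 63.0427;  15.0000·k + 6·ln C = 19.0646.
Slope k = (n·Σh·ln P − Σh·Σln P)/(n·Σ(h)² − (Σh)²) = (6·63.0427 − 15.0000·19.0646)/105.0000 = 0.87893; ln C = (Σln P − k·Σh)/n = 0.98012, so C = exp(0.98012) = 2.66477.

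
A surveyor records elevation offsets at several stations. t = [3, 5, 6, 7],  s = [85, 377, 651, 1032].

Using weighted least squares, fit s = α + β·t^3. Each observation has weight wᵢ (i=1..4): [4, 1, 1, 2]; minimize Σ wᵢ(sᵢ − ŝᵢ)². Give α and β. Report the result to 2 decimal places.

XᵀWX·[α, β]ᵀ = XᵀWs reads: 8·α + 1135·β = 3432;  1135·α + 300495·β = 904873.
(Σwᵢ·1 = 8, Σwᵢ·t^3 = 1135, Σwᵢ·t^3·t^3 = 300495, Σwᵢ·s = 3432, Σwᵢ·t^3·s = 904873.)
Determinant 8·300495 − 1135² = 1115735.
α = (3432·300495 − 1135·904873)/1115735 = 853597/223147; β = (8·904873 − 1135·3432)/1115735 = 3343664/1115735.

α = 3.83, β = 3.00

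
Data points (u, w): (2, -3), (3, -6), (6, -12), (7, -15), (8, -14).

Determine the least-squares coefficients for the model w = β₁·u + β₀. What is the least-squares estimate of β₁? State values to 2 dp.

β₁ = -1.98

With design matrix A, AᵀA = [[162, 26]; [26, 5]] and Aᵀw = [-313, -50]ᵀ.
Δ = 162·5 − 26² = 134.
β₁ = ((-313)·5 − 26·(-50))/134 = -265/134; β₀ = (162·(-50) − 26·(-313))/134 = 19/67.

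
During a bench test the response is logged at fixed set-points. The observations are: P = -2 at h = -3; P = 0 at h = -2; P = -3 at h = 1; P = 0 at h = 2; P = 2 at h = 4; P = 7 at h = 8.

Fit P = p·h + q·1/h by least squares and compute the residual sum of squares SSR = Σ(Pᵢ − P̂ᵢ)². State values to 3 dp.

SSR = 0.822

Sums needed: Σh·h = 98, Σh·1/h = 6, Σ1/h·1/h = 973/576.
Moment sums: Σh·P = 67, Σ1/h·P = -23/24.
det = 98·(973/576) − 6² = 37309/288.
p = (67·(973/576) − 6·(-23/24))/(37309/288) = 68503/74618; q = (98·(-23/24) − 6·67)/(37309/288) = -142824/37309.
Residuals: -38943/74618, -2909/37309, -6709/74618, 2909/37309, -26682/37309, 5004/37309; SSR = 61341/74618.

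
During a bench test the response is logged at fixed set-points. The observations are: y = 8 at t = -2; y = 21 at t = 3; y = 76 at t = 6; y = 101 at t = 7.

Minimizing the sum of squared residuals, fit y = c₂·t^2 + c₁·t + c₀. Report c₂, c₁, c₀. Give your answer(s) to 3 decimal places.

c₂ = 1.932, c₁ = 0.715, c₀ = 1.669

Normal-equation sums: Σt^2·t^2 = 3794, Σt^2·t = 578, Σt^2 = 98, Σt·t = 98, Σt = 14, Σ1 = 4.
Right-hand side: Σt^2·y = 7906, Σt·y = 1210, Σy = 206.
Normal equations: [[3794, 578, 98]; [578, 98, 14]; [98, 14, 4]]·[c₂, c₁, c₀]ᵀ = [7906, 1210, 206]ᵀ.
Solving the 3×3 system (Gaussian elimination) gives c₂ = 1049/543, c₁ = 388/543, c₀ = 302/181.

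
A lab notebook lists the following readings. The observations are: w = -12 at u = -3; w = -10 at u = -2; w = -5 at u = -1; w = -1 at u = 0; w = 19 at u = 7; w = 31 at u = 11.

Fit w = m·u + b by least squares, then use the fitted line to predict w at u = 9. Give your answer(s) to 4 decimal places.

From the data, Σu·u = 184, Σu = 12, Σ1 = 6.
And Σu·w = 535, Σw = 22.
AᵀA·[m, b]ᵀ = Aᵀw becomes [[184, 12]; [12, 6]]·[m, b]ᵀ = [535, 22]ᵀ.
Determinant 184·6 − 12² = 960.
m = (535·6 − 12·22)/960 = 491/160; b = (184·22 − 12·535)/960 = -593/240.
At u = 9: ŵ = (491/160)·(9) + (-593/240)·(1) = 12071/480.

ŵ = 25.1479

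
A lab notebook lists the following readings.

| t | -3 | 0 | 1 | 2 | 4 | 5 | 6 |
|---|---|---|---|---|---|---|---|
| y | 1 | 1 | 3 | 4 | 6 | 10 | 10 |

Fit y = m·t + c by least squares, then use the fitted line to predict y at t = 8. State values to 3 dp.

ŷ = 11.667

MᵀM·[m, c]ᵀ = Mᵀy reads: 91·m + 15·c = 142;  15·m + 7·c = 35.
(Σt·t = 91, Σt = 15, Σ1 = 7, Σt·y = 142, Σy = 35.)
Eliminating c: 7·(row 1) − 15·(row 2) gives 412·m = 7·142 − 15·35 = 469, so m = 469/412.
Then c = (35 − 15·(469/412))/7 = 1055/412.
At t = 8: ŷ = (469/412)·(8) + (1055/412)·(1) = 4807/412.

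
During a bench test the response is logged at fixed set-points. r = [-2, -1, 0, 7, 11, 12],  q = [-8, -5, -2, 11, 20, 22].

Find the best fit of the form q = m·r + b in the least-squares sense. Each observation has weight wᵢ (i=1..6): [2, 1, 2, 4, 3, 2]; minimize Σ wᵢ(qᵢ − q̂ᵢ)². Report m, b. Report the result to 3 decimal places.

m = 2.081, b = -3.107

Compute the Gram sums: Σwᵢ·r·r = 856, Σwᵢ·r = 80, Σwᵢ·1 = 14.
And Σwᵢ·r·q = 1533, Σwᵢ·q = 123.
XᵀWX·[m, b]ᵀ = XᵀWq becomes [[856, 80]; [80, 14]]·[m, b]ᵀ = [1533, 123]ᵀ.
Determinant 856·14 − 80² = 5584.
m = (1533·14 − 80·123)/5584 = 5811/2792; b = (856·123 − 80·1533)/5584 = -2169/698.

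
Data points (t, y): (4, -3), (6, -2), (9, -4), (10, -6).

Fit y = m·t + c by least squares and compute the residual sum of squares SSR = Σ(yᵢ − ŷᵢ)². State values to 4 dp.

From the data, Σt·t = 233, Σt = 29, Σ1 = 4.
And Σt·y = -120, Σy = -15.
Δ = 233·4 − 29² = 91.
m = ((-120)·4 − 29·(-15))/91 = -45/91; c = (233·(-15) − 29·(-120))/91 = -15/91.
Residuals: -6/7, 103/91, 8/13, -81/91; SSR = 290/91.

SSR = 3.1868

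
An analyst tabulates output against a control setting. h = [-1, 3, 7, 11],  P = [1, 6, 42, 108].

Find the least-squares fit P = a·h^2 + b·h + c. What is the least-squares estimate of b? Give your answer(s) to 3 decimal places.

b = -0.606

From the data, Σh^2·h^2 = 17124, Σh^2·h = 1700, Σh^2 = 180, Σh·h = 180, Σh = 20, Σ1 = 4.
For AᵀP: Σh^2·P = 15181, Σh·P = 1499, ΣP = 157.
Row-reducing yields a = 61/64, b = -97/160, c = -39/64.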